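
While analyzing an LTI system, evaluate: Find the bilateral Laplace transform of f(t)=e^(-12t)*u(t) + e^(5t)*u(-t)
For e^(-12t)*u(t): L=1/(s + 12), Re(s) > -12
For e^(5t)*u(-t): L=-1/(s-5), Re(s) < 5
Combined: F(s)=1/(s + 12) - 1/(s-5), -12 < Re(s) < 5

Answer: 1/(s + 12) - 1/(s-5), ROC: -12 < Re(s) < 5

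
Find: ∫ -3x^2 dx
Using power rule: ∫ -3x^2 dx=-3/3 x^3+C=-x^3+C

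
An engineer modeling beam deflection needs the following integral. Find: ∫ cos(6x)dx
Using substitution u=6x: ∫ cos(u) du/6=sin(u)/6 + C

Answer: (1/6)sin(6x) + C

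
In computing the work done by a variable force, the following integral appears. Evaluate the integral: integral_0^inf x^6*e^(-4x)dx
This is a Gamma integral. Substitute u=4x (du=4 dx):
integral_0^inf x^6 * e^(-4x) dx=(1/4^7) integral_0^inf u^6 * e^(-u) du
=Gamma(7)/4^7=6!/4^7=720/16384

Answer: 45/1024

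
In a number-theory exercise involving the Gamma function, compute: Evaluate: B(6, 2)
B(x,y) = Γ(x)Γ(y)/Γ(x + y) = (x-1)!(y-1)!/(x + y-1)!
B(6,2) = 5!·1!/7! = 1/42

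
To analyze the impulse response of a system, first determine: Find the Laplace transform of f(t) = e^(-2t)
L{e^(at)}=1/(s-a)
L{e^(-2t)}=1/(s + 2)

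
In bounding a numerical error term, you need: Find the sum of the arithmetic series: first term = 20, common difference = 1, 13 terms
Last term: a_n=20+(13-1)·1=32
Sum=n(a_1+a_n)/2=13(20+32)/2=338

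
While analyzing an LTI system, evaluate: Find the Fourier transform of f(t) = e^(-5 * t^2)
The Fourier transform of a Gaussian e^(-a*t^2) is sqrt(pi/a)*e^(-omega^2/(4a)).
With a=5: F(omega)=sqrt(pi/5)*e^(-omega^2/20)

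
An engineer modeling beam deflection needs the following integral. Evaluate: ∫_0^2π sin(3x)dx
Antiderivative: -cos(3x)/3
Evaluate at bounds: [-cos(3·2π)/3] - [-cos(3·0)/3]
= (-(1)+(1))/3 = 0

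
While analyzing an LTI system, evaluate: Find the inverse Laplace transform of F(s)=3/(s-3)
L^(-1){3/(s-a)}=c·e^(at)
Here a=3, c=3

Answer: 3e^(3t)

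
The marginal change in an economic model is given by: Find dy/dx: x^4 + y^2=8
Differentiate: 4x^3 + 2y·(dy/dx)=0
dy/dx=-4x^3/(2y)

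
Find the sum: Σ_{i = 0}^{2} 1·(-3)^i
Geometric series: S=a(1 - r^n)/(1 - r)
a=1, r=-3, n=3
S=1(1 + 27)/4=7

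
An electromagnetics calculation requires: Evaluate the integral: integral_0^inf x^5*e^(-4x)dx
This is a Gamma integral. Substitute u = 4x (du = 4 dx):
integral_0^inf x^5 * e^(-4x) dx = (1/4^6) integral_0^inf u^5 * e^(-u) du
= Gamma(6)/4^6 = 5!/4^6 = 120/4096

Answer: 15/512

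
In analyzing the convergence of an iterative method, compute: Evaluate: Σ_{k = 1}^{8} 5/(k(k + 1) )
Partial fractions: 5/(k(k + 1)) = 5/k - 5/(k + 1)
Telescoping sum: 5(1 - 1/9) = 5·8/9

Answer: 40/9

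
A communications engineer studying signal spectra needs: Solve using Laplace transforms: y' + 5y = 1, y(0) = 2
Take L of both sides: sY(s)-2+5Y(s)=1/s
Y(s)(s+5)=1/s+2
Y(s)=1/(s(s+5))+2/(s+5)
Partial fractions: 1/(s(s+5))=(1/5)/s - (1/5)/(s+5)
So Y(s)=(1/5)/s+(9/5)/(s+5)
Inverse transform (L^(-1){1/s}=1, L^(-1){1/(s+5)}=e^(-5t)):

Answer: y(t)=1/5+(9/5)·e^(-5t)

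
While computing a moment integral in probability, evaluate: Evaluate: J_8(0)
J_n(0)=0 for all n > 0 (Bessel function of first kind)
J_8(0)=0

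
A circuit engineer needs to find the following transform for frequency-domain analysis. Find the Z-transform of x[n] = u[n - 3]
Using the time-shift property: Z{u[n-3]} = z^(-3) * z/(z-1)
= z^(-2)/(z-1)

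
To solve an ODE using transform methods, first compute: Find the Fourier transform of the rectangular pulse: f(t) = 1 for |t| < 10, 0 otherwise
F(omega) = integral from -10 to 10 of e^(-j * omega * t) dt
= 2 * sin(10 * omega)/omega = 20 * sinc(10 * omega/pi)

Answer: 2 * sin(10 * omega)/omega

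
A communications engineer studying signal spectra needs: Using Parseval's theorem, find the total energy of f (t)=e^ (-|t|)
Parseval's theorem: E = integral |f(t)|^2 dt = (1/2pi) integral |F(omega)|^2 domega
E = integral_{-inf}^{inf} e^(-2|t|) dt = 2 * integral_0^inf e^(-2t) dt = 2/(2 * 1) = 1/1

Answer: 1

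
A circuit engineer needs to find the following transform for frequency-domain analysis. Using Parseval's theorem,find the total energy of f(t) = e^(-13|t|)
Parseval's theorem: E=integral |f(t)|^2 dt=(1/2pi) integral |F(omega)|^2 domega
E=integral_{-inf}^{inf} e^(-26|t|) dt=2*integral_0^inf e^(-26t) dt=2/(2*13)=1/13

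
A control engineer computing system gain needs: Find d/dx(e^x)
Chain rule: d/dx[e^u] = e^u · u' where u = x
u' = 1

Answer: 1·e^x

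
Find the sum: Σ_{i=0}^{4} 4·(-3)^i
Geometric series: S=a(1 - r^n)/(1 - r)
a=4, r=-3, n=5
S=4(1+243)/4=244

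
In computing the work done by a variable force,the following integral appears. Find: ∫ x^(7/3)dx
Power rule: ∫ x^(7/3) dx=x^(10/3)/(10/3)+C

Answer: (3/10)·x^(10/3)+C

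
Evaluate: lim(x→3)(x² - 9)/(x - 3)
Factor: (x² - 9)=(x-3)(x + 3)
Cancel (x-3): lim(x→3) (x + 3)=6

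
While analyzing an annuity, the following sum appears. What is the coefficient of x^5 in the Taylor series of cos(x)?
cos(x) has only even powers. Coefficient of x^5=0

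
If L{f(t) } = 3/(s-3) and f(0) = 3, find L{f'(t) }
L{f'(t)}=s·F(s) - f(0)=3s/(s-3) - 3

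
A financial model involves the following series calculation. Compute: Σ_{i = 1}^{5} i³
Using formula: Σ i^3 = [n(n+1)/2]² = [5·6/2]² = 225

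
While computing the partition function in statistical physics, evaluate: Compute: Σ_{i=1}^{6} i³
Using formula: Σ i^3 = [n(n + 1)/2]² = [6·7/2]² = 441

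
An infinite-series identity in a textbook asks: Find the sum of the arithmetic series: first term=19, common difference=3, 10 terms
Last term: a_n = 19 + (10 - 1)·3 = 46
Sum = n(a_1 + a_n)/2 = 10(19 + 46)/2 = 325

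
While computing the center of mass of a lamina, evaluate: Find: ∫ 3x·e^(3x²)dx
Let u=3x², du=6x dx
∫ (1/2)e^u du=e^u/2 + C

Answer: e^(3x²)/2 + C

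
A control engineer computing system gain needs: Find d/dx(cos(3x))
Chain rule: d/dx[cos(u)]=-sin(u)·u' where u=3x
u'=3

Answer: -3·sin(3x)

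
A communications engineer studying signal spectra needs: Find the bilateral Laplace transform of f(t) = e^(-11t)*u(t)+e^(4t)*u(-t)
For e^(-11t)*u(t): L=1/(s + 11), Re(s) > -11
For e^(4t)*u(-t): L=-1/(s-4), Re(s) < 4
Combined: F(s)=1/(s + 11) - 1/(s-4), -11 < Re(s) < 4

Answer: 1/(s + 11) - 1/(s-4), ROC: -11 < Re(s) < 4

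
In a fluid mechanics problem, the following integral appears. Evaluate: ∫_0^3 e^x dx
Antiderivative: e^x
Evaluate: (e^3 - 1)

Answer: e^3 - 1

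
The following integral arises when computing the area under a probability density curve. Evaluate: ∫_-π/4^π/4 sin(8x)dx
Antiderivative: -cos(8x)/8
Evaluate at bounds: [-cos(8·π/4)/8] - [-cos(8·-π/4)/8]
= (-(1)+(1))/8 = 0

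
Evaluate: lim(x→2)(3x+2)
Polynomial is continuous, so substitute x=2:
3·2 + 2=8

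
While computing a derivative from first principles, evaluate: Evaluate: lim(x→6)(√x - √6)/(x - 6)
Multiply by conjugate (√x+√6)/(√x+√6):
= (x - 6)/((x - 6)(√x+√6)) = 1/(√x+√6)
As x → 6: 1/(2√6)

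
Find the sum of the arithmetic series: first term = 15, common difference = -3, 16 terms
Last term: a_n=15 + (16 - 1)·-3=-30
Sum=n(a_1 + a_n)/2=16(15 + (-30))/2=-120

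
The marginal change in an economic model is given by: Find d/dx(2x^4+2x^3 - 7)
Power rule: d/dx(ax^n) = n·a·x^(n-1)
Term by term: 8·x^3 + 6·x^2

Answer: 8x^3 + 6x^2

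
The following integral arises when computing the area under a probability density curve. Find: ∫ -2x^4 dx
Using power rule: ∫ -2x^4 dx = -2/5 x^5 + C = (-2/5)x^5 + C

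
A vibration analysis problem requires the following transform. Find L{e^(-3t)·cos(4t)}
First shifting: L{e^(at)f(t)} = F(s-a)
L{cos(4t)} = s/(s² + 16)
Shift: (s + 3)/((s + 3)² + 16)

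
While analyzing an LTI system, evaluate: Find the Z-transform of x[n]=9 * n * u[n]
Z{n * u[n]}=z/(z-1)^2
By linearity: Z{9 * n * u[n]}=9z/(z-1)^2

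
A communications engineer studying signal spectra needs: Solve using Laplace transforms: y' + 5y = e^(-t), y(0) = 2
Take L: sY - 2+5Y = 1/(s+1)
Y(s+5) = 1/(s+1)+2
Y = 1/((s+1)(s+5))+2/(s+5)
Partial fractions: 1/((s+1)(s+5)) = (1/4)/(s+1) - (1/4)/(s+5)
So Y = (1/4)/(s+1)+(7/4)/(s+5)
Inverse Laplace transform (L^(-1){1/(s+1)} = e^(-t), L^(-1){1/(s+5)} = e^(-5t)):

Answer: y(t) = (1/4)·e^(-t)+(7/4)·e^(-5t)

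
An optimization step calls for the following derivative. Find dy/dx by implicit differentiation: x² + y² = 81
Differentiate both sides: 2x+2y·(dy/dx) = 0
Solve: dy/dx = -2x/(2y) = -x/y

Answer: dy/dx = -x/y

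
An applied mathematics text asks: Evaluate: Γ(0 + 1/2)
Γ(1/2)=√π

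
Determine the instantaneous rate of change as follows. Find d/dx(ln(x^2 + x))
Chain rule: d/dx[ln(u)]=u'/u where u=x^2 + x
u'=2x + 1

Answer: (2x + 1)/(x^2 + x)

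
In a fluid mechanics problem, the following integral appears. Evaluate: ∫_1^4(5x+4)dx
Step 1: Find antiderivative F(x)=(5/2)x^2 + 4x
Step 2: F(4) - F(1)=56 - (13/2)=99/2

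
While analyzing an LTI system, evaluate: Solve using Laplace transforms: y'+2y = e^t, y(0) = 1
Take L: sY - 1 + 2Y=1/(s-1)
Y(s + 2)=1/(s-1) + 1
Y=1/((s-1)(s + 2)) + 1/(s + 2)
Partial fractions: 1/((s-1)(s + 2))=(1/3)/(s-1) - (1/3)/(s + 2)
So Y=(1/3)/(s-1) + (2/3)/(s + 2)
Inverse Laplace transform (L^(-1){1/(s-1)}=e^t, L^(-1){1/(s + 2)}=e^(-2t)):

Answer: y(t)=(1/3)·e^t + (2/3)·e^(-2t)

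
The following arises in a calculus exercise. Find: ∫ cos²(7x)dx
Using identity cos²(u) = (1 + cos(2u))/2:
∫ (1 + cos(14x))/2 dx = x/2 + sin(14x)/28 + C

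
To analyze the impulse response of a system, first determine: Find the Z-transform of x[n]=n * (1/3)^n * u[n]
Using the property Z{n*a^n*u[n]} = az/(z-a)^2
With a = 1/3: X(z) = (1/3)z/(z - 1/3)^2, |z| > 1/3

Answer: (1/3)z/(z - 1/3)^2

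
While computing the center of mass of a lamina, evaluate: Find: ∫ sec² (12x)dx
Since d/dx[tan(12x)] = 12sec²(12x), integral = tan(12x)/12+C

Answer: (1/12)tan(12x)+C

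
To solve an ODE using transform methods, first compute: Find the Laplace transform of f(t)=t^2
L{t^n}=n!/s^(n + 1)
L{t^2}=2!/s^3=2/s^3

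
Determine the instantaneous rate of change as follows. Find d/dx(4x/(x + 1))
Quotient rule: (f/g)'=(f'g - fg')/g²
f=4x, f'=4
g=x+1, g'=1

Answer: (4·(x+1)-4x)/(x+1)²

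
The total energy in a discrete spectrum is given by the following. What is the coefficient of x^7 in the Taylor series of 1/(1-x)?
1/(1-x) = Σ x^n for |x|<1
All coefficients are 1

Answer: 1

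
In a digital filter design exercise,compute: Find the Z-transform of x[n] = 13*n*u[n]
Z{n*u[n]} = z/(z-1)^2
By linearity: Z{13*n*u[n]} = 13z/(z-1)^2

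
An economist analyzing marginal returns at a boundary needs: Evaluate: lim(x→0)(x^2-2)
Polynomial is continuous, so substitute x = 0:
1·0^2-2 = -2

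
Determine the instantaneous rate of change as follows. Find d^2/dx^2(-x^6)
Apply power rule 2 times:
d^1: -6x^5
d^2: -30x^4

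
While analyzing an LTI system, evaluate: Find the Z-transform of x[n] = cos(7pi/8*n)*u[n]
Z{cos(w0*n)*u[n]}=z(z - cos(w0))/(z^2 - 2z*cos(w0) + 1)
With w0=7pi/8: X(z)=z(z - cos(7pi/8))/(z^2 - 2z*cos(7pi/8) + 1)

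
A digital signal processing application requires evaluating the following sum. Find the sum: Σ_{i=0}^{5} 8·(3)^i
Geometric series: S = a(1 - r^n)/(1 - r)
a = 8, r = 3, n = 6
S = 8(1 - 729)/-2 = 2912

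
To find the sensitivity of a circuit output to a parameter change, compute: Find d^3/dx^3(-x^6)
Apply power rule 3 times:
d^1: -6x^5
d^2: -30x^4
d^3: -120x^3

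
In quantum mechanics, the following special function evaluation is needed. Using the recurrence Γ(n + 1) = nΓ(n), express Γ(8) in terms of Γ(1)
Γ(8)=7Γ(7)=7·6Γ(6)=...=7!·Γ(1)=5040·Γ(1)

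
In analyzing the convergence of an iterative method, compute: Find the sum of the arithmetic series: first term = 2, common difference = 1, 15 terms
Last term: a_n = 2+(15-1)·1 = 16
Sum = n(a_1+a_n)/2 = 15(2+16)/2 = 135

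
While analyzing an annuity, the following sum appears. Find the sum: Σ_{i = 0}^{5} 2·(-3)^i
Geometric series: S = a(1 - r^n)/(1 - r)
a = 2, r = -3, n = 6
S = 2(1-729)/4 = -364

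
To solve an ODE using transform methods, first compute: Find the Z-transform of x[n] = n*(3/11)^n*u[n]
Using the property Z{n * a^n * u[n]} = az/(z-a)^2
With a = 3/11: X(z) = (3/11)z/(z - 3/11)^2, |z| > 3/11

Answer: (3/11)z/(z - 3/11)^2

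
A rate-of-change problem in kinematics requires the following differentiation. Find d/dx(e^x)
Chain rule: d/dx[e^u]=e^u · u' where u=x
u'=1

Answer: 1·e^x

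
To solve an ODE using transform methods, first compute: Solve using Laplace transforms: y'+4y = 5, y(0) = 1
Take L of both sides: sY(s) - 1 + 4Y(s) = 5/s
Y(s)(s + 4) = 5/s + 1
Y(s) = 5/(s(s + 4)) + 1/(s + 4)
Partial fractions: 5/(s(s + 4)) = (5/4)/s - (5/4)/(s + 4)
So Y(s) = (5/4)/s - (1/4)/(s + 4)
Inverse transform (L^(-1){1/s} = 1, L^(-1){1/(s + 4)} = e^(-4t)):

Answer: y(t) = 5/4 - (1/4)·e^(-4t)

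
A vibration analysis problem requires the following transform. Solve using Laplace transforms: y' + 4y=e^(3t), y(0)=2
Take L: sY - 2 + 4Y = 1/(s-3)
Y(s + 4) = 1/(s-3) + 2
Y = 1/((s-3)(s + 4)) + 2/(s + 4)
Partial fractions: 1/((s-3)(s + 4)) = (1/7)/(s-3) - (1/7)/(s + 4)
So Y = (1/7)/(s-3) + (13/7)/(s + 4)
Inverse Laplace transform (L^(-1){1/(s-3)} = e^(3t), L^(-1){1/(s + 4)} = e^(-4t)):

Answer: y(t) = (1/7)·e^(3t) + (13/7)·e^(-4t)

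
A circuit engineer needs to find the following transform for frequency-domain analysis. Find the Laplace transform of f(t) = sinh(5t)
L{sinh(at)}=a/(s²-a²)
L{sinh(5t)}=5/(s²-25)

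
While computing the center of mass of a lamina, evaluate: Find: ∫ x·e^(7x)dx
Integration by parts: u=x, dv=e^(7x) dx
du=dx, v=e^(7x)/7
=x·e^(7x)/7 - ∫ e^(7x)/7 dx
=x·e^(7x)/7 - e^(7x)/49+C

Answer: e^(7x)(x/7-1/49)+C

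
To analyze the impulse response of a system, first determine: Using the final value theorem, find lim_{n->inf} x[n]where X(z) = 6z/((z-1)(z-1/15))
Final value theorem: lim x[n]=lim_{z->1} (z-1) * X(z)
(z-1) * X(z)=6z/(z-1/15)
As z->1: 6/(1-1/15)=6/(14/15)=45/7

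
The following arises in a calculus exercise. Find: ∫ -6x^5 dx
Using power rule: ∫ -6x^5 dx = -6/6 x^6+C = -x^6+C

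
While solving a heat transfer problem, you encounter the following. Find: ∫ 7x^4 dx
Using power rule: ∫ 7x^4 dx=7/5 x^5 + C=(7/5)x^5 + C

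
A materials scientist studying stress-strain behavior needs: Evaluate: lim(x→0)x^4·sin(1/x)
Squeeze theorem: -|x^4| ≤ x^4·sin(1/x) ≤ |x^4|
Since x^4 → 0 as x → 0, by squeeze theorem the limit is 0

Answer: 0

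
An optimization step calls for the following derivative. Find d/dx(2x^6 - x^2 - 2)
Power rule: d/dx(ax^n) = n·a·x^(n-1)
Term by term: 12·x^5 - 2·x

Answer: 12x^5 - 2x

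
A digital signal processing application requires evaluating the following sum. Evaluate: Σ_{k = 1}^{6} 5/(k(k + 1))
Partial fractions: 5/(k(k+1)) = 5/k - 5/(k+1)
Telescoping sum: 5(1-1/7) = 5·6/7

Answer: 30/7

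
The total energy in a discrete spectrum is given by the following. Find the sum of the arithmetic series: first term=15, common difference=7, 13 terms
Last term: a_n=15 + (13 - 1)·7=99
Sum=n(a_1 + a_n)/2=13(15 + 99)/2=741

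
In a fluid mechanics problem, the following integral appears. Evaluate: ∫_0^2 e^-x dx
Antiderivative: -e^-x
Evaluate: -(e^-2 - 1)

Answer: (e^-2 - 1)/(-1)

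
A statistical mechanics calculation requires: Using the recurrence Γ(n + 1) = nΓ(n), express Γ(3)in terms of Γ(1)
Γ(3) = 2Γ(2) = 2·1Γ(1) = ... = 2!·Γ(1) = 2·Γ(1)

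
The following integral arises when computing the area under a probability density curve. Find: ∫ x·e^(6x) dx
Integration by parts: u=x, dv=e^(6x) dx
du=dx, v=e^(6x)/6
=x·e^(6x)/6 - ∫ e^(6x)/6 dx
=x·e^(6x)/6 - e^(6x)/36+C

Answer: e^(6x)(x/6-1/36)+C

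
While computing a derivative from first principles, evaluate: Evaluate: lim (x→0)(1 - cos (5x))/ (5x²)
Using 1-cos(u) ≈ u²/2 for small u:
(1-cos(5x)) ≈ (5x)²/2=25x²/2
So limit=25/(2·5)=5/2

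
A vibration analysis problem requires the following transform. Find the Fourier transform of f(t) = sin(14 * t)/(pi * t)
sin(W * t)/(pi * t)=(W/pi) * sinc(W * t/pi) is the impulse response of the ideal low-pass filter with cutoff W (here W=14).
Its Fourier transform is a rectangular function:
F(omega)=1 for |omega| < 14, 0 otherwise

Answer: rect(omega/28) [i.e., 1 for |omega| < 14, 0 otherwise]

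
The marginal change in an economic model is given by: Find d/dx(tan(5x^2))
Chain rule: d/dx[tan(u)]=sec²(u)·u' where u=5x^2
u'=10x

Answer: 10x·sec²(5x^2)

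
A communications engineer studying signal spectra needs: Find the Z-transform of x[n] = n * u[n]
Standard pair: Z{n*u[n]}=z/(z-1)^2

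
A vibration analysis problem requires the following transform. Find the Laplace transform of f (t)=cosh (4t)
L{cosh(at)}=s/(s²-a²)
L{cosh(4t)}=s/(s²-16)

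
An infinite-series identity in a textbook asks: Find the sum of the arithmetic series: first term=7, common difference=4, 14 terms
Last term: a_n=7+(14-1)·4=59
Sum=n(a_1+a_n)/2=14(7+59)/2=462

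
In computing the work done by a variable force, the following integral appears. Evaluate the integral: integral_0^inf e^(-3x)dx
integral_0^inf e^(-3x) dx = [-1/3 * e^(-3x)]_0^inf
= 0 - (-1/3) = 1/3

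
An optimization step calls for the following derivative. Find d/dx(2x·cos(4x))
Product rule: (fg)' = f'g+fg'
f = 2x, f' = 2
g = cos(4x), g' = -4·sin(4x)

Answer: 2·cos(4x)-8x·sin(4x)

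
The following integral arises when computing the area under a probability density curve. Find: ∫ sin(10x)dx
Using substitution u = 10x: ∫ sin(u) du/10 = -cos(u)/10 + C

Answer: (-1/10)cos(10x) + C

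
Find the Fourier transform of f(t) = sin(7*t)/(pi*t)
sin(W*t)/(pi*t)=(W/pi)*sinc(W*t/pi) is the impulse response of the ideal low-pass filter with cutoff W (here W=7).
Its Fourier transform is a rectangular function:
F(omega)=1 for |omega| < 7, 0 otherwise

Answer: rect(omega/14) [i.e., 1 for |omega| < 7, 0 otherwise]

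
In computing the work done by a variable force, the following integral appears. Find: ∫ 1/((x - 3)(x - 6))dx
Partial fractions: 1/((x-3)(x-6))=A/(x-3)+B/(x-6)
A=-1/3, B=1/3
∫ [-1/3· 1/(x-3)+1/3· 1/(x-6)] dx
=(1/3)[ln|x-6| - ln|x-3|]+C

Answer: (1/3)·ln|(x-6)/(x-3)|+C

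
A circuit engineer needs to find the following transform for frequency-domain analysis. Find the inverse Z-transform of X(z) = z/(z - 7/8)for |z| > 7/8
Standard pair: z/(z-a) <-> a^n * u[n] for causal signals
With a = 7/8: x[n] = (7/8)^n * u[n]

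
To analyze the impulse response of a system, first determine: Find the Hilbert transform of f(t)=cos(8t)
The Hilbert transform shifts each frequency component by -pi/2.
H{cos(wt)}=sin(wt)
With w=8: H{cos(8t)}=sin(8t)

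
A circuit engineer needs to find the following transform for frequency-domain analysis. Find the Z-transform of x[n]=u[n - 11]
Using the time-shift property: Z{u[n-11]} = z^(-11)*z/(z-1)
= z^(-10)/(z-1)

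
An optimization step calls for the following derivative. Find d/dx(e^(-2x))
Chain rule: d/dx[e^u]=e^u · u' where u=-2x
u'=-2

Answer: -2·e^(-2x)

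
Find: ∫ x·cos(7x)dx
By parts: u=x, dv=cos(7x) dx
du=dx, v=sin(7x)/7
=x·sin(7x)/7+cos(7x)/7²+C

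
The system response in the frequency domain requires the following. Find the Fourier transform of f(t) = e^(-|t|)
Using the standard pair: F{e^(-a|t|)} = 2a/(a^2+omega^2)
With a = 1: F(omega) = 2/(1+omega^2)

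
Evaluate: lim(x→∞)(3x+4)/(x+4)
Divide numerator and denominator by x:
lim (3+4/x)/(1+4/x)=3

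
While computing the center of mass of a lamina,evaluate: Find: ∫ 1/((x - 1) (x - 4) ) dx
Partial fractions: 1/((x-1)(x-4))=A/(x-1) + B/(x-4)
A=-1/3, B=1/3
∫ [-1/3· 1/(x-1) + 1/3· 1/(x-4)] dx
=(1/3)[ln|x-4| - ln|x-1|] + C

Answer: (1/3)·ln|(x-4)/(x-1)| + C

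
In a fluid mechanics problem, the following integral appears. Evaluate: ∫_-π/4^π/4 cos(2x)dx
Antiderivative: sin(2x)/2
Evaluate at bounds: [sin(2·π/4)/2] - [sin(2·-π/4)/2]
=((1) - (-1))/2=1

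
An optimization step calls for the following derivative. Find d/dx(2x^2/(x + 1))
Quotient rule: (f/g)'=(f'g - fg')/g²
f=2x^2, f'=4x
g=x+1, g'=1

Answer: (4x·(x+1)-2x^2)/(x+1)²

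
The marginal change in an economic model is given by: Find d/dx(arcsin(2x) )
d/dx[arcsin(u)]=u'/√(1-u²), u=2x, u'=2

Answer: 2/√(1-4x²)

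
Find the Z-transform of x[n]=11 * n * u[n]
Z{n*u[n]}=z/(z-1)^2
By linearity: Z{11*n*u[n]}=11z/(z-1)^2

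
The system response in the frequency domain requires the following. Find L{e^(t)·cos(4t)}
First shifting: L{e^(at)f(t)} = F(s-a)
L{cos(4t)} = s/(s² + 16)
Shift: (s-1)/((s-1)² + 16)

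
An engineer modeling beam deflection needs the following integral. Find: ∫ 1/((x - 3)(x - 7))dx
Partial fractions: 1/((x-3)(x-7))=A/(x-3) + B/(x-7)
A=-1/4, B=1/4
∫ [-1/4· 1/(x-3) + 1/4· 1/(x-7)] dx
=(1/4)[ln|x-7| - ln|x-3|] + C

Answer: (1/4)·ln|(x-7)/(x-3)| + C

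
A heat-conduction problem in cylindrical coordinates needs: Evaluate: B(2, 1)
B(x,y)=Γ(x)Γ(y)/Γ(x + y)=(x-1)!(y-1)!/(x + y-1)!
B(2,1)=1!·0!/2!=1/2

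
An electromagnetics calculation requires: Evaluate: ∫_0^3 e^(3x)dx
Antiderivative: (1/3)e^(3x)
Evaluate: (1/3)(e^9-1)

Answer: (e^9-1)/3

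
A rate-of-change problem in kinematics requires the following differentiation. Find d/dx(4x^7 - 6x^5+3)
Power rule: d/dx(ax^n)=n·a·x^(n-1)
Term by term: 28·x^6 - 30·x^4

Answer: 28x^6 - 30x^4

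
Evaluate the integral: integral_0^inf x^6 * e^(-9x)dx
This is a Gamma integral. Substitute u = 9x (du = 9 dx):
integral_0^inf x^6 * e^(-9x) dx = (1/9^7) integral_0^inf u^6 * e^(-u) du
= Gamma(7)/9^7 = 6!/9^7 = 720/4782969

Answer: 80/531441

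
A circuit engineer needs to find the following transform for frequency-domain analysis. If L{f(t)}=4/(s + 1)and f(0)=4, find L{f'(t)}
L{f'(t)} = s·F(s) - f(0) = 4s/(s+1)-4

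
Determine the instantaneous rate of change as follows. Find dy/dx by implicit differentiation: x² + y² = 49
Differentiate both sides: 2x+2y·(dy/dx) = 0
Solve: dy/dx = -2x/(2y) = -x/y

Answer: dy/dx = -x/y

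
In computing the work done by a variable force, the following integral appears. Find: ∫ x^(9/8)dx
Power rule: ∫ x^(9/8) dx = x^(17/8)/(17/8)+C

Answer: (8/17)·x^(17/8)+C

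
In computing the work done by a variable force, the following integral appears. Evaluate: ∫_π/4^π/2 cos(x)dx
Antiderivative: sin(x)
Evaluate at bounds: [sin(1·π/2)/1] - [sin(1·π/4)/1]
=((1) - (√2/2))/1=1 - √2/2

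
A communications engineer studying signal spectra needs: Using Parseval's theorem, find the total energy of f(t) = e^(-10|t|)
Parseval's theorem: E=integral |f(t)|^2 dt=(1/2pi) integral |F(omega)|^2 domega
E=integral_{-inf}^{inf} e^(-20|t|) dt=2*integral_0^inf e^(-20t) dt=2/(2*10)=1/10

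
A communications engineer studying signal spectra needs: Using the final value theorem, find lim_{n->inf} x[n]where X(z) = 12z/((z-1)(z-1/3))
Final value theorem: lim x[n] = lim_{z->1} (z-1) * X(z)
(z-1) * X(z) = 12z/(z-1/3)
As z->1: 12/(1 - 1/3) = 12/(2/3) = 18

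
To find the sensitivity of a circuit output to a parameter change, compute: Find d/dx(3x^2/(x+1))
Quotient rule: (f/g)'=(f'g - fg')/g²
f=3x^2, f'=6x
g=x+1, g'=1

Answer: (6x·(x+1)-3x^2)/(x+1)²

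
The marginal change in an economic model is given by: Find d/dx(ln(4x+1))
Chain rule: d/dx[ln(u)] = u'/u where u = 4x+1
u' = 4

Answer: (4)/(4x+1)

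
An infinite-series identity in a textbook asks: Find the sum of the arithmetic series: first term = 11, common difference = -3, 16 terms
Last term: a_n = 11+(16-1)·-3 = -34
Sum = n(a_1+a_n)/2 = 16(11+(-34))/2 = -184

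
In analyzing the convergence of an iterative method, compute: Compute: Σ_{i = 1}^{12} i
Using formula: Σ i^1 = n(n+1)/2 = 12·13/2 = 78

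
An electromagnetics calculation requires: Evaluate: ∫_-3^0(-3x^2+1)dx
Step 1: Find antiderivative F(x) = -x^3+x
Step 2: F(0) - F(-3) = 0 - (24) = -24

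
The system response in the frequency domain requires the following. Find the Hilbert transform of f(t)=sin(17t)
The Hilbert transform shifts each frequency component by -pi/2.
H{sin(wt)} = -cos(wt)
With w = 17: H{sin(17t)} = -cos(17t)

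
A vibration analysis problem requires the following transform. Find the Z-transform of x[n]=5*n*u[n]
Z{n * u[n]} = z/(z-1)^2
By linearity: Z{5 * n * u[n]} = 5z/(z-1)^2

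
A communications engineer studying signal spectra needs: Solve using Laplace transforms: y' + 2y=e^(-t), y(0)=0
Take L: sY - 0 + 2Y=1/(s + 1)
Y(s + 2)=1/(s + 1) + 0
Y=1/((s + 1)(s + 2)) + 0/(s + 2)
Partial fractions: 1/((s + 1)(s + 2))=1/(s + 1) - 1/(s + 2)
So Y=1/(s + 1) - 1/(s + 2)
Inverse Laplace transform (L^(-1){1/(s + 1)}=e^(-t), L^(-1){1/(s + 2)}=e^(-2t)):

Answer: y(t)=1·e^(-t) - e^(-2t)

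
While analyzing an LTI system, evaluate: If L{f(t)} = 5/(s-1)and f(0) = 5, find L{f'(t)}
L{f'(t)} = s·F(s) - f(0) = 5s/(s-1)-5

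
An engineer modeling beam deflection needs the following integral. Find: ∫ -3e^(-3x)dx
Since d/dx[e^(-3x)]=-3e^(-3x), we get 1 e^(-3x) + C

Answer: e^(-3x) + C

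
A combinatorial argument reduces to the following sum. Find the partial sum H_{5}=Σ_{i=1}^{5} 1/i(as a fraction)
H_5 = 1+1/2+1/3+...+1/5
= 137/60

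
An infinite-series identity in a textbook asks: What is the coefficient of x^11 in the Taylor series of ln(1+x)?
ln(1+x)=Σ (-1)^(n+1) x^n/n
Coefficient of x^11=(-1)^12/11=1/11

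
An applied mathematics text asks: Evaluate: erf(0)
erf(0)=0 (error function is odd and erf(0)=0 by definition)

Answer: 0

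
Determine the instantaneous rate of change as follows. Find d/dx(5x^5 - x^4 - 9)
Power rule: d/dx(ax^n)=n·a·x^(n-1)
Term by term: 25·x^4-4·x^3

Answer: 25x^4-4x^3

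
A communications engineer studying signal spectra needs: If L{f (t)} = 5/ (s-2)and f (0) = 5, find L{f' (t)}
L{f'(t)}=s·F(s) - f(0)=5s/(s-2)-5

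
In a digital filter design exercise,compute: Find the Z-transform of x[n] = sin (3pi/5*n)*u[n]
Z{sin(w0 * n) * u[n]}=z * sin(w0)/(z^2 - 2z * cos(w0) + 1)
With w0=3pi/5: X(z)=z * sin(3pi/5)/(z^2 - 2z * cos(3pi/5) + 1)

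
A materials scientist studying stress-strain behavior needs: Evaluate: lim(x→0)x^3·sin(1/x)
Squeeze theorem: -|x^3| ≤ x^3·sin(1/x) ≤ |x^3|
Since x^3 → 0 as x → 0, by squeeze theorem the limit is 0

Answer: 0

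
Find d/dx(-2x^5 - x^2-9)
Power rule: d/dx(ax^n) = n·a·x^(n-1)
Term by term: -10·x^4 - 2·x

Answer: -10x^4 - 2x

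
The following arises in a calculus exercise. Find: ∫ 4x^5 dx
Using power rule: ∫ 4x^5 dx=4/6 x^6 + C=(2/3)x^6 + C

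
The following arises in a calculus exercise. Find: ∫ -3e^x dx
Since d/dx[e^x] = +e^x, we get -3e^x+C

Answer: -3e^x+C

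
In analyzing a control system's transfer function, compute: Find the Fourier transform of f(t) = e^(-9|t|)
Using the standard pair: F{e^(-a|t|)}=2a/(a^2+omega^2)
With a=9: F(omega)=18/(81+omega^2)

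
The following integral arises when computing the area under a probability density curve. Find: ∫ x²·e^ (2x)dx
Integration by parts twice:
First: u = x², dv = e^(2x) dx => x²e^(2x)/2 - (2/2)∫ xe^(2x) dx
Second (∫ xe^(2x) dx): xe^(2x)/2 - e^(2x)/4
Combining: e^(2x)(x²/2-2x/4+2/8)+C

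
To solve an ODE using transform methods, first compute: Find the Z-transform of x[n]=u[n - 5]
Using the time-shift property: Z{u[n-5]} = z^(-5) * z/(z-1)
= z^(-4)/(z-1)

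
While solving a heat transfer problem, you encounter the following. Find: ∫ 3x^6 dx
Using power rule: ∫ 3x^6 dx = 3/7 x^7+C = (3/7)x^7+C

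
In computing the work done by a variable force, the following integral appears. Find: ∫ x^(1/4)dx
Power rule: ∫ x^(1/4) dx = x^(5/4)/(5/4)+C

Answer: (4/5)·x^(5/4)+C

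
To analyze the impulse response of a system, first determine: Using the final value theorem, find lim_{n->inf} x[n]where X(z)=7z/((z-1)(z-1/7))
Final value theorem: lim x[n]=lim_{z->1} (z-1) * X(z)
(z-1) * X(z)=7z/(z-1/7)
As z->1: 7/(1 - 1/7)=7/(6/7)=49/6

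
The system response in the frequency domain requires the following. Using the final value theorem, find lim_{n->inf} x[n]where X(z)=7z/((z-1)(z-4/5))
Final value theorem: lim x[n] = lim_{z->1} (z-1)*X(z)
(z-1)*X(z) = 7z/(z-4/5)
As z->1: 7/(1-4/5) = 7/(1/5) = 35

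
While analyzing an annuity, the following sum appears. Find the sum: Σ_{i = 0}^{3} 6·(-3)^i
Geometric series: S=a(1 - r^n)/(1 - r)
a=6, r=-3, n=4
S=6(1-81)/4=-120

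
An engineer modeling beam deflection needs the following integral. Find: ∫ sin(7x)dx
Using substitution u = 7x: ∫ sin(u) du/7 = -cos(u)/7+C

Answer: (-1/7)cos(7x)+C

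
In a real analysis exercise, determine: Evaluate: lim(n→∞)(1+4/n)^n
This is the definition of e^4: lim(1 + 4/n)^n=e^4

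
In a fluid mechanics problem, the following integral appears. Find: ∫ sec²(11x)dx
Since d/dx[tan(11x)]=11sec²(11x), integral=tan(11x)/11 + C

Answer: (1/11)tan(11x) + C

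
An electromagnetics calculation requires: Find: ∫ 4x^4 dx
Using power rule: ∫ 4x^4 dx=4/5 x^5 + C=(4/5)x^5 + C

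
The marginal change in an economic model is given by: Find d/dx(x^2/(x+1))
Quotient rule: (f/g)' = (f'g - fg')/g²
f = x^2, f' = 2x
g = x+1, g' = 1

Answer: (2x·(x+1) - x^2)/(x+1)²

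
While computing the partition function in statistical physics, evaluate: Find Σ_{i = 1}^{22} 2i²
=2·n(n + 1)(2n + 1)/6=2·22·23·45/6=7590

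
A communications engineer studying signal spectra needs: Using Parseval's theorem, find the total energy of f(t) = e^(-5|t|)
Parseval's theorem: E = integral |f(t)|^2 dt = (1/2pi) integral |F(omega)|^2 domega
E = integral_{-inf}^{inf} e^(-10|t|) dt = 2 * integral_0^inf e^(-10t) dt = 2/(2 * 5) = 1/5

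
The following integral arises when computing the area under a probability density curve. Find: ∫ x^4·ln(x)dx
By parts: u=ln(x), dv=x^4 dx
du=1/x dx, v=x^5/5
=x^5·ln(x)/5 - ∫ x^4/5 dx
=x^5·ln(x)/5 - x^5/25+C

Answer: x^5(ln(x)/5-1/25)+C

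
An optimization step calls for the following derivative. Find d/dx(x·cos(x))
Product rule: (fg)' = f'g + fg'
f = x, f' = 1
g = cos(x), g' = -sin(x)

Answer: cos(x) - x·sin(x)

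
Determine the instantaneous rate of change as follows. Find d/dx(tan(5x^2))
Chain rule: d/dx[tan(u)] = sec²(u)·u' where u = 5x^2
u' = 10x

Answer: 10x·sec²(5x^2)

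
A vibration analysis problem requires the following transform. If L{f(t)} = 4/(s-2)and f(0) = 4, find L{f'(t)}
L{f'(t)} = s·F(s) - f(0) = 4s/(s-2) - 4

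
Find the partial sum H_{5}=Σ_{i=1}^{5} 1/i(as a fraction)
H_5 = 1+1/2+1/3+...+1/5
= 137/60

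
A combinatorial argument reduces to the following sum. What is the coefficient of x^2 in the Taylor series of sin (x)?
sin(x) has only odd powers. Coefficient of x^2=0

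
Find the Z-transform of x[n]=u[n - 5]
Using the time-shift property: Z{u[n-5]}=z^(-5) * z/(z-1)
=z^(-4)/(z-1)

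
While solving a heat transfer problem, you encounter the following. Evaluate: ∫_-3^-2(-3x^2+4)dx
Step 1: Find antiderivative F(x) = -x^3+4x
Step 2: F(-2) - F(-3) = 0 - (15) = -15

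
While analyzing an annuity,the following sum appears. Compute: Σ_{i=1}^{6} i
Using formula: Σ i^1 = n(n+1)/2 = 6·7/2 = 21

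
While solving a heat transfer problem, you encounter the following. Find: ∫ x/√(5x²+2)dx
Let u = 5x²+2, du = 10x dx
∫ (1/10)·u^(-1/2) du = √u/5+C

Answer: √(5x²+2)/5+C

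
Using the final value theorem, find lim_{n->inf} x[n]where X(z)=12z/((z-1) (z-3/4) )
Final value theorem: lim x[n]=lim_{z->1} (z-1) * X(z)
(z-1) * X(z)=12z/(z-3/4)
As z->1: 12/(1-3/4)=12/(1/4)=48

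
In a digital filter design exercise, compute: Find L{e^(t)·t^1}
First shifting: L{e^(at)f(t)} = F(s-a)
L{t^1} = 1/s^2
Shift s → s-1: 1/(s-1)^2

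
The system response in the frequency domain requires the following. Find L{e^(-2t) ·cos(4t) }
First shifting: L{e^(at)f(t)}=F(s-a)
L{cos(4t)}=s/(s²+16)
Shift: (s+2)/((s+2)²+16)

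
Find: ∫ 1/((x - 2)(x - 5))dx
Partial fractions: 1/((x-2)(x-5)) = A/(x-2)+B/(x-5)
A = -1/3, B = 1/3
∫ [-1/3· 1/(x-2)+1/3· 1/(x-5)] dx
= (1/3)[ln|x-5| - ln|x-2|]+C

Answer: (1/3)·ln|(x-5)/(x-2)|+C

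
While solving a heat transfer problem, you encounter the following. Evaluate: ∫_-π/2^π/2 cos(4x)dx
Antiderivative: sin(4x)/4
Evaluate at bounds: [sin(4·π/2)/4] - [sin(4·-π/2)/4]
=((0) - (0))/4=0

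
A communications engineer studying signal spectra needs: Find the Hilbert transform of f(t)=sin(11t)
The Hilbert transform shifts each frequency component by -pi/2.
H{sin(wt)}=-cos(wt)
With w=11: H{sin(11t)}=-cos(11t)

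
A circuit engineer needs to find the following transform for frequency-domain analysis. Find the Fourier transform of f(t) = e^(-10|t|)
Using the standard pair: F{e^(-a|t|)}=2a/(a^2+omega^2)
With a=10: F(omega)=20/(100+omega^2)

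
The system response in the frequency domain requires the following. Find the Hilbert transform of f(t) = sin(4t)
The Hilbert transform shifts each frequency component by -pi/2.
H{sin(wt)}=-cos(wt)
With w=4: H{sin(4t)}=-cos(4t)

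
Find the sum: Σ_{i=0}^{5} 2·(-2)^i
Geometric series: S = a(1 - r^n)/(1 - r)
a = 2, r = -2, n = 6
S = 2(1 - 64)/3 = -42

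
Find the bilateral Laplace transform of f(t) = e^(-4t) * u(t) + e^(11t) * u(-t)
For e^(-4t) * u(t): L = 1/(s + 4), Re(s) > -4
For e^(11t) * u(-t): L = -1/(s-11), Re(s) < 11
Combined: F(s) = 1/(s + 4) - 1/(s-11), -4 < Re(s) < 11

Answer: 1/(s + 4) - 1/(s-11), ROC: -4 < Re(s) < 11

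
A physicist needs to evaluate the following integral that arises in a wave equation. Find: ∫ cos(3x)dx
Using substitution u=3x: ∫ cos(u) du/3=sin(u)/3+C

Answer: (1/3)sin(3x)+C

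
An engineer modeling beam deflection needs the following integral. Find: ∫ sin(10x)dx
Using substitution u = 10x: ∫ sin(u) du/10 = -cos(u)/10 + C

Answer: (-1/10)cos(10x) + C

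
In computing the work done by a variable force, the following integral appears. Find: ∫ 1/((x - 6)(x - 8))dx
Partial fractions: 1/((x-6)(x-8)) = A/(x-6)+B/(x-8)
A = -1/2, B = 1/2
∫ [-1/2· 1/(x-6)+1/2· 1/(x-8)] dx
= (1/2)[ln|x-8| - ln|x-6|]+C

Answer: (1/2)·ln|(x-8)/(x-6)|+C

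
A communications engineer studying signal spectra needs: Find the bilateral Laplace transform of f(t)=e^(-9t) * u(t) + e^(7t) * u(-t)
For e^(-9t)*u(t): L = 1/(s + 9), Re(s) > -9
For e^(7t)*u(-t): L = -1/(s-7), Re(s) < 7
Combined: F(s) = 1/(s + 9) - 1/(s-7), -9 < Re(s) < 7

Answer: 1/(s + 9) - 1/(s-7), ROC: -9 < Re(s) < 7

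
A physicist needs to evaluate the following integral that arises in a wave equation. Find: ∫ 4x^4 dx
Using power rule: ∫ 4x^4 dx=4/5 x^5 + C=(4/5)x^5 + C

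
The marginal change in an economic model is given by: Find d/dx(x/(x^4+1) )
Quotient rule: (f/g)' = (f'g - fg')/g²
f = x, f' = 1
g = x^4+1, g' = 4x^3

Answer: (1·(x^4+1)-4x^4)/(x^4+1)²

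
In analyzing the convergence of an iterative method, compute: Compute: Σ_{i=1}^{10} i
Using formula: Σ i^1 = n(n + 1)/2 = 10·11/2 = 55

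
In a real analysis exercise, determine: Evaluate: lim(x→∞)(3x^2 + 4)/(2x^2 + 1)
Divide numerator and denominator by x^2:
lim (3+4/x^2)/(2+1/x^2) = 3/2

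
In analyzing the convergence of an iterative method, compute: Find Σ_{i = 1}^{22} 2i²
= 2·n(n + 1)(2n + 1)/6 = 2·22·23·45/6 = 7590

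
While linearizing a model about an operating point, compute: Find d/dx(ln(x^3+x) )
Chain rule: d/dx[ln(u)]=u'/u where u=x^3 + x
u'=3x^2 + 1

Answer: (3x^2 + 1)/(x^3 + x)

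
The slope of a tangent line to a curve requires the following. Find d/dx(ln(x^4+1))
Chain rule: d/dx[ln(u)] = u'/u where u = x^4 + 1
u' = 4x^3

Answer: (4x^3)/(x^4 + 1)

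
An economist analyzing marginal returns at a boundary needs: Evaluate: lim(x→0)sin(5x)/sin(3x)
sin(u) ≈ u for small u:
sin(5x)/sin(3x) ≈ 5x/(3x)=5/3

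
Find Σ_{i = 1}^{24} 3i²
= 3·n(n+1)(2n+1)/6 = 3·24·25·49/6 = 14700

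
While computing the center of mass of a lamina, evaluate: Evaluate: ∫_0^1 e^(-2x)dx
Antiderivative: (1/(-2))e^(-2x)
Evaluate: (1/(-2))(e^-2-1)

Answer: (e^-2-1)/(-2)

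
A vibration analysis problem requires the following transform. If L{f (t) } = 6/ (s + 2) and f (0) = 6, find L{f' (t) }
L{f'(t)} = s·F(s) - f(0) = 6s/(s + 2) - 6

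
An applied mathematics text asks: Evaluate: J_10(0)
J_n(0)=0 for all n > 0 (Bessel function of first kind)
J_10(0)=0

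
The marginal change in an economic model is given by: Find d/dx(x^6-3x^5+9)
Power rule: d/dx(ax^n) = n·a·x^(n-1)
Term by term: 6·x^5 - 15·x^4

Answer: 6x^5 - 15x^4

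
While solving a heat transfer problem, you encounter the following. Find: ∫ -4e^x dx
Since d/dx[e^x]=+ e^x, we get -4e^x + C

Answer: -4e^x + C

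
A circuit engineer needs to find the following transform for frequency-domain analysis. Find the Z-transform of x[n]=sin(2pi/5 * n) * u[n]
Z{sin(w0 * n) * u[n]} = z * sin(w0)/(z^2-2z * cos(w0)+1)
With w0 = 2pi/5: X(z) = z * sin(2pi/5)/(z^2-2z * cos(2pi/5)+1)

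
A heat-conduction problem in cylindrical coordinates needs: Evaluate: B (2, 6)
B(x,y)=Γ(x)Γ(y)/Γ(x+y)=(x-1)!(y-1)!/(x+y-1)!
B(2,6)=1!·5!/7!=1/42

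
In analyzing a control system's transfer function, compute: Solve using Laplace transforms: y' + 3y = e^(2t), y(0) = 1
Take L: sY - 1+3Y=1/(s-2)
Y(s+3)=1/(s-2)+1
Y=1/((s-2)(s+3))+1/(s+3)
Partial fractions: 1/((s-2)(s+3))=(1/5)/(s-2) - (1/5)/(s+3)
So Y=(1/5)/(s-2)+(4/5)/(s+3)
Inverse Laplace transform (L^(-1){1/(s-2)}=e^(2t), L^(-1){1/(s+3)}=e^(-3t)):

Answer: y(t)=(1/5)·e^(2t)+(4/5)·e^(-3t)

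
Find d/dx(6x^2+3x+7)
Power rule: d/dx(ax^n) = n·a·x^(n-1)
Term by term: 12·x + 3

Answer: 12x + 3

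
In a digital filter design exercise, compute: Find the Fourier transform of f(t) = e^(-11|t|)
Using the standard pair: F{e^(-a|t|)} = 2a/(a^2+omega^2)
With a = 11: F(omega) = 22/(121+omega^2)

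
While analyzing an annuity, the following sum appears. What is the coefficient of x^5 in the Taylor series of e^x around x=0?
Taylor series of e^x = Σ x^n/n!
Coefficient of x^5 = 1/5! = 1/120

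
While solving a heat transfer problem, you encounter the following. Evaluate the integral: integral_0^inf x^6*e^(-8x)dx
This is a Gamma integral. Substitute u=8x (du=8 dx):
integral_0^inf x^6 * e^(-8x) dx=(1/8^7) integral_0^inf u^6 * e^(-u) du
=Gamma(7)/8^7=6!/8^7=720/2097152

Answer: 45/131072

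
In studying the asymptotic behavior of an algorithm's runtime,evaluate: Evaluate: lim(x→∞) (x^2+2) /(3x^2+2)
Divide numerator and denominator by x^2:
lim (1+2/x^2)/(3+2/x^2)=1/3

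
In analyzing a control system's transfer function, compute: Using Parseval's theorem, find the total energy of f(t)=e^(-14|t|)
Parseval's theorem: E=integral |f(t)|^2 dt=(1/2pi) integral |F(omega)|^2 domega
E=integral_{-inf}^{inf} e^(-28|t|) dt=2*integral_0^inf e^(-28t) dt=2/(2*14)=1/14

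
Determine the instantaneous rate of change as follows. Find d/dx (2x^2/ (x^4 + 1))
Quotient rule: (f/g)'=(f'g - fg')/g²
f=2x^2, f'=4x
g=x^4+1, g'=4x^3

Answer: (4x·(x^4+1)-8x^5)/(x^4+1)²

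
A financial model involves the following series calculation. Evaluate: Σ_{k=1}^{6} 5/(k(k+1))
Partial fractions: 5/(k(k + 1))=5/k - 5/(k + 1)
Telescoping sum: 5(1 - 1/7)=5·6/7

Answer: 30/7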